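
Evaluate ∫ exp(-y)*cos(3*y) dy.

3*exp(-y)*sin(3*y)/10 - exp(-y)*cos(3*y)/10 + C

Let I denote the integral. Integrate by parts with u = cos(3*y), dv = exp(-y) dy, so v = -exp(-y): I = -exp(-y)*cos(3*y) − 3·∫ exp(-y)*sin(3*y) dy.
Apply parts again with u = sin(3*y), dv = exp(-y) dy: ∫ exp(-y)*sin(3*y) dy = -exp(-y)*sin(3*y) + 3·I. Substituting back brings back I: I = 3*exp(-y)*sin(3*y) - exp(-y)*cos(3*y) − 9·I.
Solving for I: (1 + 9)·I equals the remaining terms, so I = (1/10)·(3*exp(-y)*sin(3*y) - exp(-y)*cos(3*y)).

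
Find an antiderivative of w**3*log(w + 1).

Use integration by parts with u = log(w + 1), dv = w**3 dw.
Then du = 1/(w + 1) dw and v = w**4/4.

w**4*log(w + 1)/4 - w**4/16 + w**3/12 - w**2/8 + w/4 - log(w + 1)/4 + C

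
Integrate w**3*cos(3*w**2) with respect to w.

w**2*sin(3*w**2)/6 + cos(3*w**2)/18 + C

Let u = w², du = 2w dw; rewrite as (1/2)∫ u^1·cos(3u) du.
Now integrate by parts 1 time.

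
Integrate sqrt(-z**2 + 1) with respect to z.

z*sqrt(-z**2 + 1)/2 + asin(z)/2 + C

Substitute z = sin(θ), so dz = cos(θ) dθ and the radical becomes sqrt(-z**2 + 1) = cos(θ) by the Pythagorean identity.
Integrate the resulting trig expression in θ, then back-substitute θ = asin(z), sin(θ) = z, cos(θ) = sqrt(-z**2 + 1) (absorbing any constant into C).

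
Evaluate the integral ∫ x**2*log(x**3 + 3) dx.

x**3*log(x**3 + 3)/3 - x**3/3 + log(x**3 + 3) + C

Let u = x**3 + 3, so du = (3*x**2) dx.
The integral becomes (1/3)·∫ log(u) du; integrate by parts with u′=log(u), dv′=du.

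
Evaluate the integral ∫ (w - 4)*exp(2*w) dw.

Use integration by parts with u = w - 4, dv = exp(2*w) dw, so v = exp(2*w)/2.
Apply parts 1 times (tabular method): alternate signs, differentiate u down to 0, integrate dv up.

(2*w - 9)*exp(2*w)/4 + C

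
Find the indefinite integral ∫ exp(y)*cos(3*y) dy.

3*exp(y)*sin(3*y)/10 + exp(y)*cos(3*y)/10 + C

Let I denote the integral. Integrate by parts with u = cos(3*y), dv = exp(y) dy, so v = exp(y): I = exp(y)*cos(3*y) + 3·∫ exp(y)*sin(3*y) dy.
Apply parts again with u = sin(3*y), dv = exp(y) dy: ∫ exp(y)*sin(3*y) dy = exp(y)*sin(3*y) − 3·I. Substituting back brings back I: I = 3*exp(y)*sin(3*y) + exp(y)*cos(3*y) − 9·I.
Solving for I: (1 + 9)·I equals the remaining terms, so I = (1/10)·(3*exp(y)*sin(3*y) + exp(y)*cos(3*y)).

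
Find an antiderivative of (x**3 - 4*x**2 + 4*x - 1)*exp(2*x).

(4*x**3 - 22*x**2 + 38*x - 23)*exp(2*x)/8 + C

Use integration by parts with u = x**3 - 4*x**2 + 4*x - 1, dv = exp(2*x) dx, so v = exp(2*x)/2.
Apply parts 3 times (tabular method): alternate signs, differentiate u down to 0, integrate dv up.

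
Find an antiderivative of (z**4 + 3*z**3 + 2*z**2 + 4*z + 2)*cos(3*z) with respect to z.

Use integration by parts with u = z**4 + 3*z**3 + 2*z**2 + 4*z + 2, dv = cos(3*z) dz, so v = sin(3*z)/3.
Apply parts 4 times (tabular method): alternate signs, differentiate u down to 0, integrate dv up.

z**4*sin(3*z)/3 + z**3*sin(3*z) + 4*z**3*cos(3*z)/9 + 2*z**2*sin(3*z)/9 + z**2*cos(3*z) + 2*z*sin(3*z)/3 + 4*z*cos(3*z)/27 + 50*sin(3*z)/81 + 2*cos(3*z)/9 + C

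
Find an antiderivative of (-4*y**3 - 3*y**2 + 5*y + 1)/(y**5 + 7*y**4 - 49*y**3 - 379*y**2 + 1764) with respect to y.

-1483*log(y - 7)/9100 + 11*log(y - 2)/600 + 67*log(y + 3)/600 - 727*log(y + 6)/312 + 397*log(y + 7)/168 + C

Factor the denominator: (y - 7)*(y - 2)*(y + 3)*(y + 6)*(y + 7).
Partial-fraction decomposition: 397/(168*(y + 7)) - 727/(312*(y + 6)) + 67/(600*(y + 3)) + 11/(600*(y - 2)) - 1483/(9100*(y - 7)).
Integrate each term: A/(y−a) contributes A·log|y−a|.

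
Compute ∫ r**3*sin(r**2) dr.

Let u = r², du = 2r dr; rewrite as (1/2)∫ u^1·sin(1u) du.
Now integrate by parts 1 time.

-r**2*cos(r**2)/2 + sin(r**2)/2 + C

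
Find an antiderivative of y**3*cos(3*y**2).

Let u = y², du = 2y dy; rewrite as (1/2)∫ u^1·cos(3u) du.
Now integrate by parts 1 time.

y**2*sin(3*y**2)/6 + cos(3*y**2)/18 + C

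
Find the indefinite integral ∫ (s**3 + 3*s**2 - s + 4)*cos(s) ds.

s**3*sin(s) + 3*s**2*sin(s) + 3*s**2*cos(s) - 7*s*sin(s) + 6*s*cos(s) - 2*sin(s) - 7*cos(s) + C

Use integration by parts with u = s**3 + 3*s**2 - s + 4, dv = cos(s) ds, so v = sin(s).
Apply parts 3 times (tabular method): alternate signs, differentiate u down to 0, integrate dv up.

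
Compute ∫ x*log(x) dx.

x**2*log(x)/2 - x**2/4 + C

Use integration by parts with u = log(x), dv = x dx.
Then du = 1/x dx and v = x**2/2.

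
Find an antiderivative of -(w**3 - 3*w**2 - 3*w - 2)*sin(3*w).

w**3*cos(3*w)/3 - w**2*sin(3*w)/3 - w**2*cos(3*w) + 2*w*sin(3*w)/3 - 11*w*cos(3*w)/9 + 11*sin(3*w)/27 - 4*cos(3*w)/9 + C

Use integration by parts with u = w**3 - 3*w**2 - 3*w - 2, dv = -sin(3*w) dw, so v = cos(3*w)/3.
Apply parts 3 times (tabular method): alternate signs, differentiate u down to 0, integrate dv up.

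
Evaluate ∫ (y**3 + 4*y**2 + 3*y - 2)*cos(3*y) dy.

Use integration by parts with u = y**3 + 4*y**2 + 3*y - 2, dv = cos(3*y) dy, so v = sin(3*y)/3.
Apply parts 3 times (tabular method): alternate signs, differentiate u down to 0, integrate dv up.

y**3*sin(3*y)/3 + 4*y**2*sin(3*y)/3 + y**2*cos(3*y)/3 + 7*y*sin(3*y)/9 + 8*y*cos(3*y)/9 - 26*sin(3*y)/27 + 7*cos(3*y)/27 + C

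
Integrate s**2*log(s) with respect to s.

Use integration by parts with u = log(s), dv = s**2 ds.
Then du = 1/s ds and v = s**3/3.

s**3*log(s)/3 - s**3/9 + C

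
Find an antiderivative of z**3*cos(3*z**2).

z**2*sin(3*z**2)/6 + cos(3*z**2)/18 + C

Let u = z², du = 2z dz; rewrite as (1/2)∫ u^1·cos(3u) du.
Now integrate by parts 1 time.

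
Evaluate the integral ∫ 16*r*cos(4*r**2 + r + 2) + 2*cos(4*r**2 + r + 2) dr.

2*sin(4*r**2 + r + 2) + C

Let u = 4*r**2 + r + 2, so du = (8*r + 1) dr.
Rewriting, the integral becomes 2·∫ cos(u) du = 2·sin(u).
Substituting back, u = 4*r**2 + r + 2.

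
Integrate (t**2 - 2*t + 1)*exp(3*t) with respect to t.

(9*t**2 - 24*t + 17)*exp(3*t)/27 + C

Use integration by parts with u = t**2 - 2*t + 1, dv = exp(3*t) dt, so v = exp(3*t)/3.
Apply parts 2 times (tabular method): alternate signs, differentiate u down to 0, integrate dv up.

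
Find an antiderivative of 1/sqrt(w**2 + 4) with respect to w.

log(w + sqrt(w**2 + 4)) + C

Substitute w = 2·tan(θ), so dw = 2·sec(θ)^2 dθ and the radical becomes sqrt(w**2 + 4) = 2·sec(θ) by the Pythagorean identity.
Integrate the resulting trig expression in θ, then back-substitute tan(θ) = w/2, sec(θ) = sqrt(w**2 + 4)/2 (absorbing any constant into C).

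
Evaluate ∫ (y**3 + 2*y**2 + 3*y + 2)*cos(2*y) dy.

Use integration by parts with u = y**3 + 2*y**2 + 3*y + 2, dv = cos(2*y) dy, so v = sin(2*y)/2.
Apply parts 3 times (tabular method): alternate signs, differentiate u down to 0, integrate dv up.

y**3*sin(2*y)/2 + y**2*sin(2*y) + 3*y**2*cos(2*y)/4 + 3*y*sin(2*y)/4 + y*cos(2*y) + sin(2*y)/2 + 3*cos(2*y)/8 + C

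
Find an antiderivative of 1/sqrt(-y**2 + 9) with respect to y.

asin(y/3) + C

Substitute y = 3·sin(θ), so dy = 3·cos(θ) dθ and the radical becomes sqrt(-y**2 + 9) = 3·cos(θ) by the Pythagorean identity.
Integrate the resulting trig expression in θ, then back-substitute θ = asin(y/3), sin(θ) = y/3, cos(θ) = sqrt(-y**2 + 9)/3 (absorbing any constant into C).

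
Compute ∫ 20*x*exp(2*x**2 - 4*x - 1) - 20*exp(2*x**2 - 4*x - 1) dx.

5*exp(2*x**2 - 4*x - 1) + C

Let u = 2*x**2 - 4*x - 1, so du = (4*x - 4) dx.
Rewriting, the integral becomes 5·∫ e^u du = 5·e^u.
Substituting back, u = 2*x**2 - 4*x - 1.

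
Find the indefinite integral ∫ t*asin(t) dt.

t**2*asin(t)/2 + t*sqrt(-t**2 + 1)/4 - asin(t)/4 + C

Use integration by parts with u = arcsin(t), dv = t dt.
Then du = 1/sqrt(-t**2 + 1) dt.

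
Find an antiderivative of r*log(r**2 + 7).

Let u = r**2 + 7, so du = (2*r) dr.
The integral becomes (1/2)·∫ log(u) du; integrate by parts with u′=log(u), dv′=du.

r**2*log(r**2 + 7)/2 - r**2/2 + 7*log(r**2 + 7)/2 + C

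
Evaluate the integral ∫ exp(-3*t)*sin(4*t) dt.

-3*exp(-3*t)*sin(4*t)/25 - 4*exp(-3*t)*cos(4*t)/25 + C

Let I denote the integral. Integrate by parts with u = sin(4*t), dv = exp(-3*t) dt, so v = -exp(-3*t)/3: I = -exp(-3*t)*sin(4*t)/3 + (4/3)·∫ exp(-3*t)*cos(4*t) dt.
Apply parts again with u = cos(4*t), dv = exp(-3*t) dt: ∫ exp(-3*t)*cos(4*t) dt = -exp(-3*t)*cos(4*t)/3 − (4/3)·I. Substituting back brings back I: I = -exp(-3*t)*sin(4*t)/3 - 4*exp(-3*t)*cos(4*t)/9 − (16/9)·I.
Solving for I: (1 + 16/9)·I equals the remaining terms, so I = (9/25)·(-exp(-3*t)*sin(4*t)/3 - 4*exp(-3*t)*cos(4*t)/9).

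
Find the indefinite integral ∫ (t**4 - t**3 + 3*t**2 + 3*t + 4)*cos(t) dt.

t**4*sin(t) - t**3*sin(t) + 4*t**3*cos(t) - 9*t**2*sin(t) - 3*t**2*cos(t) + 9*t*sin(t) - 18*t*cos(t) + 22*sin(t) + 9*cos(t) + C

Use integration by parts with u = t**4 - t**3 + 3*t**2 + 3*t + 4, dv = cos(t) dt, so v = sin(t).
Apply parts 4 times (tabular method): alternate signs, differentiate u down to 0, integrate dv up.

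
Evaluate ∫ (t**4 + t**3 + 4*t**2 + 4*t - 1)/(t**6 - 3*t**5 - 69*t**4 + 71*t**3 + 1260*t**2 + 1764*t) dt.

Factor the denominator: t*(t - 7)**2*(t + 2)*(t + 3)*(t + 6).
Partial-fraction decomposition: -1199/(12168*(t + 6)) + 77/(900*(t + 3)) - 5/(216*(t + 2)) + 820489/(22358700*(t - 7)) + 989/(2730*(t - 7)**2) - 1/(1764*t).
Integrate each term; A/(t−a) gives A·log|t−a|; A/(t−a)² gives −A/(t−a).

-log(t)/1764 + 820489*log(t - 7)/22358700 - 5*log(t + 2)/216 + 77*log(t + 3)/900 - 1199*log(t + 6)/12168 - 989/(2730*t - 19110) + C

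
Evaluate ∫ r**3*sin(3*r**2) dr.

-r**2*cos(3*r**2)/6 + sin(3*r**2)/18 + C

Let u = r², du = 2r dr; rewrite as (1/2)∫ u^1·sin(3u) du.
Now integrate by parts 1 time.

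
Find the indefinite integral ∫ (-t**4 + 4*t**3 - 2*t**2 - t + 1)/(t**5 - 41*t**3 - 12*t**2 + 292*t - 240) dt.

Factor the denominator: (t - 6)*(t - 2)*(t - 1)*(t + 4)*(t + 5).
Partial-fraction decomposition: -167/(66*(t + 5)) + 539/(300*(t + 4)) + 1/(150*(t - 1)) - 1/(24*(t - 2)) - 509/(2200*(t - 6)).
Integrate each term: A/(t−a) contributes A·log|t−a|.

-509*log(t - 6)/2200 - log(t - 2)/24 + log(t - 1)/150 + 539*log(t + 4)/300 - 167*log(t + 5)/66 + C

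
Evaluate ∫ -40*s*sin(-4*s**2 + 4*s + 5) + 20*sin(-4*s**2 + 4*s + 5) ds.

Let u = 4*s**2 - 4*s - 5, so du = (8*s - 4) ds.
Rewriting, the integral becomes 5·∫ sin(u) du = 5·-cos(u).
Substituting back, u = 4*s**2 - 4*s - 5.

-5*cos(-4*s**2 + 4*s + 5) + C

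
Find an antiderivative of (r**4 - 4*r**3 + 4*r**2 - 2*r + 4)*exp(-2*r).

(-2*r**4 + 4*r**3 - 2*r**2 + 2*r - 7)*exp(-2*r)/4 + C

Use integration by parts with u = r**4 - 4*r**3 + 4*r**2 - 2*r + 4, dv = exp(-2*r) dr, so v = -exp(-2*r)/2.
Apply parts 4 times (tabular method): alternate signs, differentiate u down to 0, integrate dv up.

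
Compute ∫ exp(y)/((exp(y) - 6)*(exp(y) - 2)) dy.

log(exp(y) - 6)/4 - log(exp(y) - 2)/4 + C

Let u = e^y, du = e^y dy.
The integral becomes ∫ du/((u-6)(u-2)); decompose into partial fractions.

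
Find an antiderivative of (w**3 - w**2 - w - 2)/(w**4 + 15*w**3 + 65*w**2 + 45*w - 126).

-3*log(w - 1)/224 + 35*log(w + 3)/48 - 248*log(w + 6)/21 + 387*log(w + 7)/32 + C

Factor the denominator: (w - 1)*(w + 3)*(w + 6)*(w + 7).
Partial-fraction decomposition: 387/(32*(w + 7)) - 248/(21*(w + 6)) + 35/(48*(w + 3)) - 3/(224*(w - 1)).
Integrate each term: A/(w−a) contributes A·log|w−a|.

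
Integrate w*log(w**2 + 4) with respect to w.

Let u = w**2 + 4, so du = (2*w) dw.
The integral becomes (1/2)·∫ log(u) du; integrate by parts with u′=log(u), dv′=du.

w**2*log(w**2 + 4)/2 - w**2/2 + 2*log(w**2 + 4) + C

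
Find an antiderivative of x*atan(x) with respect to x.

x**2*atan(x)/2 - x/2 + atan(x)/2 + C

Use integration by parts with u = arctan(x), dv = x dx.
Then du = 1/(x**2 + 1) dx.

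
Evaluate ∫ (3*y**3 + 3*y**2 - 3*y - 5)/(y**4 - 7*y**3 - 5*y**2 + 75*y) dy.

Factor the denominator: y*(y - 5)**2*(y + 3).
Partial-fraction decomposition: 25/(96*(y + 3)) + 449/(160*(y - 5)) + 43/(4*(y - 5)**2) - 1/(15*y).
Integrate each term; A/(y−a) gives A·log|y−a|; A/(y−a)² gives −A/(y−a).

-log(y)/15 + 449*log(y - 5)/160 + 25*log(y + 3)/96 - 43/(4*y - 20) + C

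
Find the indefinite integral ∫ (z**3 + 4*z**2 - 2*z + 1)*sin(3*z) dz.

-z**3*cos(3*z)/3 + z**2*sin(3*z)/3 - 4*z**2*cos(3*z)/3 + 8*z*sin(3*z)/9 + 8*z*cos(3*z)/9 - 8*sin(3*z)/27 - cos(3*z)/27 + C

Use integration by parts with u = z**3 + 4*z**2 - 2*z + 1, dv = sin(3*z) dz, so v = -cos(3*z)/3.
Apply parts 3 times (tabular method): alternate signs, differentiate u down to 0, integrate dv up.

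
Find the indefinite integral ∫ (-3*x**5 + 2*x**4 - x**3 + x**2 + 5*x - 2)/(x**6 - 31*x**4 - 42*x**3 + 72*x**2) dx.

Factor the denominator: x**2*(x - 6)*(x - 1)*(x + 3)*(x + 4).
Partial-fraction decomposition: -1821/(400*(x + 4)) + 455/(162*(x + 3)) - 1/(50*(x - 1)) - 2611/(2025*(x - 6)) + 23/(432*x) - 1/(36*x**2).
Integrate each term; A/(x−a) gives A·log|x−a|; A/(x−a)² gives −A/(x−a).

23*log(x)/432 - 2611*log(x - 6)/2025 - log(x - 1)/50 + 455*log(x + 3)/162 - 1821*log(x + 4)/400 + 1/(36*x) + C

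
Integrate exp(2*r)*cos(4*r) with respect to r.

exp(2*r)*sin(4*r)/5 + exp(2*r)*cos(4*r)/10 + C

Let I denote the integral. Integrate by parts with u = cos(4*r), dv = exp(2*r) dr, so v = exp(2*r)/2: I = exp(2*r)*cos(4*r)/2 + 2·∫ exp(2*r)*sin(4*r) dr.
Apply parts again with u = sin(4*r), dv = exp(2*r) dr: ∫ exp(2*r)*sin(4*r) dr = exp(2*r)*sin(4*r)/2 − 2·I. Substituting back brings back I: I = exp(2*r)*sin(4*r) + exp(2*r)*cos(4*r)/2 − 4·I.
Solving for I: (1 + 4)·I equals the remaining terms, so I = (1/5)·(exp(2*r)*sin(4*r) + exp(2*r)*cos(4*r)/2).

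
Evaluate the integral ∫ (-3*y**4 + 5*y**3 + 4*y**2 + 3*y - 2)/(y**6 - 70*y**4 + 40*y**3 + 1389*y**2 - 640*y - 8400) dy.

10037*log(y - 5)/20736 - 17*log(y - 4)/28 + 353*log(y + 3)/1792 - 173*log(y + 4)/324 + 265*log(y + 7)/576 + 379/(288*y - 1440) + C

Factor the denominator: (y - 5)**2*(y - 4)*(y + 3)*(y + 4)*(y + 7).
Partial-fraction decomposition: 265/(576*(y + 7)) - 173/(324*(y + 4)) + 353/(1792*(y + 3)) - 17/(28*(y - 4)) + 10037/(20736*(y - 5)) - 379/(288*(y - 5)**2).
Integrate each term; A/(y−a) gives A·log|y−a|; A/(y−a)² gives −A/(y−a).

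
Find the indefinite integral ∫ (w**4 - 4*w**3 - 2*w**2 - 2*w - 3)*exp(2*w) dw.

(2*w**4 - 12*w**3 + 14*w**2 - 18*w + 3)*exp(2*w)/4 + C

Use integration by parts with u = w**4 - 4*w**3 - 2*w**2 - 2*w - 3, dv = exp(2*w) dw, so v = exp(2*w)/2.
Apply parts 4 times (tabular method): alternate signs, differentiate u down to 0, integrate dv up.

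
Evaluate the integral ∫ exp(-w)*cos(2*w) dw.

2*exp(-w)*sin(2*w)/5 - exp(-w)*cos(2*w)/5 + C

Let I denote the integral. Integrate by parts with u = cos(2*w), dv = exp(-w) dw, so v = -exp(-w): I = -exp(-w)*cos(2*w) − 2·∫ exp(-w)*sin(2*w) dw.
Apply parts again with u = sin(2*w), dv = exp(-w) dw: ∫ exp(-w)*sin(2*w) dw = -exp(-w)*sin(2*w) + 2·I. Substituting back brings back I: I = 2*exp(-w)*sin(2*w) - exp(-w)*cos(2*w) − 4·I.
Solving for I: (1 + 4)·I equals the remaining terms, so I = (1/5)·(2*exp(-w)*sin(2*w) - exp(-w)*cos(2*w)).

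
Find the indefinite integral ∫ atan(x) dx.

x*atan(x) - log(x**2 + 1)/2 + C

Use integration by parts with u = arctan(x), dv = dx.
Then du = 1/(x**2 + 1) dx.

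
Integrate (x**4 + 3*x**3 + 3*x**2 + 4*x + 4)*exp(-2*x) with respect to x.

Use integration by parts with u = x**4 + 3*x**3 + 3*x**2 + 4*x + 4, dv = exp(-2*x) dx, so v = -exp(-2*x)/2.
Apply parts 4 times (tabular method): alternate signs, differentiate u down to 0, integrate dv up.

(-4*x**4 - 20*x**3 - 42*x**2 - 58*x - 45)*exp(-2*x)/8 + C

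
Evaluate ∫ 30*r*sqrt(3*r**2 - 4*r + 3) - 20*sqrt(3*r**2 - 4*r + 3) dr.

Let u = 3*r**2 - 4*r + 3, so du = (6*r - 4) dr.
Rewriting, the integral becomes 5·∫ √u du = 5·(2/3)u^(3/2).
Substituting back, u = 3*r**2 - 4*r + 3.

10*(3*r**2 - 4*r + 3)**(3/2)/3 + C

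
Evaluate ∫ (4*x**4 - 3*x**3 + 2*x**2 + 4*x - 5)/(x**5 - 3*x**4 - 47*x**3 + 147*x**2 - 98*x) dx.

Factor the denominator: x*(x - 7)*(x - 2)*(x - 1)*(x + 7).
Partial-fraction decomposition: 1783/(1176*(x + 7)) + 1/(24*(x - 1)) - 17/(30*(x - 2)) + 2174/(735*(x - 7)) + 5/(98*x).
Integrate each term: A/(x−a) contributes A·log|x−a|.

5*log(x)/98 + 2174*log(x - 7)/735 - 17*log(x - 2)/30 + log(x - 1)/24 + 1783*log(x + 7)/1176 + C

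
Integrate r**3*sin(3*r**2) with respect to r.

-r**2*cos(3*r**2)/6 + sin(3*r**2)/18 + C

Let u = r², du = 2r dr; rewrite as (1/2)∫ u^1·sin(3u) du.
Now integrate by parts 1 time.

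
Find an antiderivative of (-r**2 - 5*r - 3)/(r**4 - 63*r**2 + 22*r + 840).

-69*log(r - 6)/130 + 53*log(r - 5)/108 + log(r + 4)/270 + 17*log(r + 7)/468 + C

Factor the denominator: (r - 6)*(r - 5)*(r + 4)*(r + 7).
Partial-fraction decomposition: 17/(468*(r + 7)) + 1/(270*(r + 4)) + 53/(108*(r - 5)) - 69/(130*(r - 6)).
Integrate each term: A/(r−a) contributes A·log|r−a|.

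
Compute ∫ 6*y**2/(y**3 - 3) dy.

2*log(y**3 - 3) + C

Let u = y**3 - 3, so du = (3*y**2) dy.
Rewriting, the integral becomes 2·∫ 1/u du = 2·log(u).
Substituting back, u = y**3 - 3.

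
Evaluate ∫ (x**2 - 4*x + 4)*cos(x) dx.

Use integration by parts with u = x**2 - 4*x + 4, dv = cos(x) dx, so v = sin(x).
Apply parts 2 times (tabular method): alternate signs, differentiate u down to 0, integrate dv up.

x**2*sin(x) - 4*x*sin(x) + 2*x*cos(x) + 2*sin(x) - 4*cos(x) + C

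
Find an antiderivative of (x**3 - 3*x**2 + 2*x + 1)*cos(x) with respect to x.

x**3*sin(x) - 3*x**2*sin(x) + 3*x**2*cos(x) - 4*x*sin(x) - 6*x*cos(x) + 7*sin(x) - 4*cos(x) + C

Use integration by parts with u = x**3 - 3*x**2 + 2*x + 1, dv = cos(x) dx, so v = sin(x).
Apply parts 3 times (tabular method): alternate signs, differentiate u down to 0, integrate dv up.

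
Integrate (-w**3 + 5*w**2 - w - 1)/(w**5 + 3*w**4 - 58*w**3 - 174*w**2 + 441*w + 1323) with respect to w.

Factor the denominator: (w - 7)*(w - 3)*(w + 3)**2*(w + 7).
Partial-fraction decomposition: 297/(1120*(w + 7)) - 1703/(7200*(w + 3)) + 37/(120*(w + 3)**2) - 7/(720*(w - 3)) - 53/(2800*(w - 7)).
Integrate each term; A/(w−a) gives A·log|w−a|; A/(w−a)² gives −A/(w−a).

-53*log(w - 7)/2800 - 7*log(w - 3)/720 - 1703*log(w + 3)/7200 + 297*log(w + 7)/1120 - 37/(120*w + 360) + C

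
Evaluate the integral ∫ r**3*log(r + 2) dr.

r**4*log(r + 2)/4 - r**4/16 + r**3/6 - r**2/2 + 2*r - 4*log(r + 2) + C

Use integration by parts with u = log(r + 2), dv = r**3 dr.
Then du = 1/(r + 2) dr and v = r**4/4.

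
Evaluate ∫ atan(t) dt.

t*atan(t) - log(t**2 + 1)/2 + C

Use integration by parts with u = arctan(t), dv = dt.
Then du = 1/(t**2 + 1) dt.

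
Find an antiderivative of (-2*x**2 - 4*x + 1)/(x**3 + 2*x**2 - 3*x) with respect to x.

-log(x)/3 - 5*log(x - 1)/4 - 5*log(x + 3)/12 + C

Factor the denominator: x*(x - 1)*(x + 3).
Partial-fraction decomposition: -5/(12*(x + 3)) - 5/(4*(x - 1)) - 1/(3*x).
Integrate each term: A/(x−a) contributes A·log|x−a|.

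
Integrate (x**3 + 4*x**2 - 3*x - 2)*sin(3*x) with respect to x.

Use integration by parts with u = x**3 + 4*x**2 - 3*x - 2, dv = sin(3*x) dx, so v = -cos(3*x)/3.
Apply parts 3 times (tabular method): alternate signs, differentiate u down to 0, integrate dv up.

-x**3*cos(3*x)/3 + x**2*sin(3*x)/3 - 4*x**2*cos(3*x)/3 + 8*x*sin(3*x)/9 + 11*x*cos(3*x)/9 - 11*sin(3*x)/27 + 26*cos(3*x)/27 + C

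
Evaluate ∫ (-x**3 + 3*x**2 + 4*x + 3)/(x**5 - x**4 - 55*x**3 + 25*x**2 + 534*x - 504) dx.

Factor the denominator: (x - 7)*(x - 3)*(x - 1)*(x + 4)*(x + 6).
Partial-fraction decomposition: 101/(546*(x + 6)) - 9/(70*(x + 4)) + 3/(140*(x - 1)) - 5/(168*(x - 3)) - 5/(104*(x - 7)).
Integrate each term: A/(x−a) contributes A·log|x−a|.

-5*log(x - 7)/104 - 5*log(x - 3)/168 + 3*log(x - 1)/140 - 9*log(x + 4)/70 + 101*log(x + 6)/546 + C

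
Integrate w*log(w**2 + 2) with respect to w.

w**2*log(w**2 + 2)/2 - w**2/2 + log(w**2 + 2) + C

Let u = w**2 + 2, so du = (2*w) dw.
The integral becomes (1/2)·∫ log(u) du; integrate by parts with u′=log(u), dv′=du.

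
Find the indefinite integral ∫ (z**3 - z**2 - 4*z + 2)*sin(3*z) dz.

Use integration by parts with u = z**3 - z**2 - 4*z + 2, dv = sin(3*z) dz, so v = -cos(3*z)/3.
Apply parts 3 times (tabular method): alternate signs, differentiate u down to 0, integrate dv up.

-z**3*cos(3*z)/3 + z**2*sin(3*z)/3 + z**2*cos(3*z)/3 - 2*z*sin(3*z)/9 + 14*z*cos(3*z)/9 - 14*sin(3*z)/27 - 20*cos(3*z)/27 + C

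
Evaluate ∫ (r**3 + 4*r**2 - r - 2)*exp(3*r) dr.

(r**3 + 3*r**2 - 3*r - 1)*exp(3*r)/3 + C

Use integration by parts with u = r**3 + 4*r**2 - r - 2, dv = exp(3*r) dr, so v = exp(3*r)/3.
Apply parts 3 times (tabular method): alternate signs, differentiate u down to 0, integrate dv up.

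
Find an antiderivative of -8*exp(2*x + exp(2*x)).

-4*exp(exp(2*x)) + C

Let u = exp(2*x), so du = (2*exp(2*x)) dx.
Rewriting, the integral becomes -4·∫ e^u du = -4·e^u.
Substituting back, u = exp(2*x).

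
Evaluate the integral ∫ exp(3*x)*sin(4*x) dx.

3*exp(3*x)*sin(4*x)/25 - 4*exp(3*x)*cos(4*x)/25 + C

Let I denote the integral. Integrate by parts with u = sin(4*x), dv = exp(3*x) dx, so v = exp(3*x)/3: I = exp(3*x)*sin(4*x)/3 − (4/3)·∫ exp(3*x)*cos(4*x) dx.
Apply parts again with u = cos(4*x), dv = exp(3*x) dx: ∫ exp(3*x)*cos(4*x) dx = exp(3*x)*cos(4*x)/3 + (4/3)·I. Substituting back brings back I: I = exp(3*x)*sin(4*x)/3 - 4*exp(3*x)*cos(4*x)/9 − (16/9)·I.
Solving for I: (1 + 16/9)·I equals the remaining terms, so I = (9/25)·(exp(3*x)*sin(4*x)/3 - 4*exp(3*x)*cos(4*x)/9).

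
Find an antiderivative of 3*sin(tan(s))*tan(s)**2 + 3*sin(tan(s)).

-3*cos(tan(s)) + C

Let u = tan(s), so du = (tan(s)**2 + 1) ds.
Rewriting, the integral becomes 3·∫ sin(u) du = 3·-cos(u).
Substituting back, u = tan(s).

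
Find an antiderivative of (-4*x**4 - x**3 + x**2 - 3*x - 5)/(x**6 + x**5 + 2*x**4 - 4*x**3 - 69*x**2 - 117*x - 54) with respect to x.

-89*log(x - 3)/360 - 51*log(x + 1)/200 + 51*log(x + 2)/65 - 413*log(x**2 + 9)/2925 - 1993*atan(x/3)/2925 - 1/(10*x + 10) + C

Factor the denominator: (x - 3)*(x + 1)**2*(x + 2)*(x**2 + 9).
Partial-fraction decomposition: -(826*x + 5979)/(2925*(x**2 + 9)) + 51/(65*(x + 2)) - 51/(200*(x + 1)) + 1/(10*(x + 1)**2) - 89/(360*(x - 3)).
Integrate each term; A/(x−a) gives A·log|x−a|; the (Bx+D)/(x²+p²) term gives a log and an atan.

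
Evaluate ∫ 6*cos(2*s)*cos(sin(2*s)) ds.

3*sin(sin(2*s)) + C

Let u = sin(2*s), so du = (2*cos(2*s)) ds.
Rewriting, the integral becomes 3·∫ cos(u) du = 3·sin(u).
Substituting back, u = sin(2*s).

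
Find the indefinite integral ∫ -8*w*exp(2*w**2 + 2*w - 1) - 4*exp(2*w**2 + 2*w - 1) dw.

Let u = 2*w**2 + 2*w - 1, so du = (4*w + 2) dw.
Rewriting, the integral becomes -2·∫ e^u du = -2·e^u.
Substituting back, u = 2*w**2 + 2*w - 1.

-2*exp(2*w**2 + 2*w - 1) + C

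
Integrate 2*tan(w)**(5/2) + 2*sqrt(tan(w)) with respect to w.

4*tan(w)**(3/2)/3 + C

Let u = tan(w), so du = (tan(w)**2 + 1) dw.
Rewriting, the integral becomes 2·∫ √u du = 2·(2/3)u^(3/2).
Substituting back, u = tan(w).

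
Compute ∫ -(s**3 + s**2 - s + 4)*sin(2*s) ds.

s**3*cos(2*s)/2 - 3*s**2*sin(2*s)/4 + s**2*cos(2*s)/2 - s*sin(2*s)/2 - 5*s*cos(2*s)/4 + 5*sin(2*s)/8 + 7*cos(2*s)/4 + C

Use integration by parts with u = s**3 + s**2 - s + 4, dv = -sin(2*s) ds, so v = cos(2*s)/2.
Apply parts 3 times (tabular method): alternate signs, differentiate u down to 0, integrate dv up.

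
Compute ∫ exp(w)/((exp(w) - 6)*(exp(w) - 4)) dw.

log(exp(w) - 6)/2 - log(exp(w) - 4)/2 + C

Let u = e^w, du = e^w dw.
The integral becomes ∫ du/((u-6)(u-4)); decompose into partial fractions.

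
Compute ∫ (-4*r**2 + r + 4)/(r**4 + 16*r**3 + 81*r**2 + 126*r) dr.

Factor the denominator: r*(r + 3)*(r + 6)*(r + 7).
Partial-fraction decomposition: 199/(28*(r + 7)) - 73/(9*(r + 6)) + 35/(36*(r + 3)) + 2/(63*r).
Integrate each term: A/(r−a) contributes A·log|r−a|.

2*log(r)/63 + 35*log(r + 3)/36 - 73*log(r + 6)/9 + 199*log(r + 7)/28 + C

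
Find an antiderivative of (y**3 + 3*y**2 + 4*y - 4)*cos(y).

Use integration by parts with u = y**3 + 3*y**2 + 4*y - 4, dv = cos(y) dy, so v = sin(y).
Apply parts 3 times (tabular method): alternate signs, differentiate u down to 0, integrate dv up.

y**3*sin(y) + 3*y**2*sin(y) + 3*y**2*cos(y) - 2*y*sin(y) + 6*y*cos(y) - 10*sin(y) - 2*cos(y) + C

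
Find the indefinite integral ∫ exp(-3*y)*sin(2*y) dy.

Let I denote the integral. Integrate by parts with u = sin(2*y), dv = exp(-3*y) dy, so v = -exp(-3*y)/3: I = -exp(-3*y)*sin(2*y)/3 + (2/3)·∫ exp(-3*y)*cos(2*y) dy.
Apply parts again with u = cos(2*y), dv = exp(-3*y) dy: ∫ exp(-3*y)*cos(2*y) dy = -exp(-3*y)*cos(2*y)/3 − (2/3)·I. Substituting back brings back I: I = -exp(-3*y)*sin(2*y)/3 - 2*exp(-3*y)*cos(2*y)/9 − (4/9)·I.
Solving for I: (1 + 4/9)·I equals the remaining terms, so I = (9/13)·(-exp(-3*y)*sin(2*y)/3 - 2*exp(-3*y)*cos(2*y)/9).

-3*exp(-3*y)*sin(2*y)/13 - 2*exp(-3*y)*cos(2*y)/13 + C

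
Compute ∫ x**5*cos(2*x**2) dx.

Let u = x², du = 2x dx; rewrite as (1/2)∫ u^2·cos(2u) du.
Now integrate by parts 2 times.

x**4*sin(2*x**2)/4 + x**2*cos(2*x**2)/4 - sin(2*x**2)/8 + C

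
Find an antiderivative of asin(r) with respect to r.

Use integration by parts with u = arcsin(r), dv = dr.
Then du = 1/sqrt(-r**2 + 1) dr.

r*asin(r) + sqrt(-r**2 + 1) + C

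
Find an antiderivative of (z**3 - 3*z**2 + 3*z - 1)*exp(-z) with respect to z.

(-z**3 - 3*z - 2)*exp(-z) + C

Use integration by parts with u = z**3 - 3*z**2 + 3*z - 1, dv = exp(-z) dz, so v = -exp(-z).
Apply parts 3 times (tabular method): alternate signs, differentiate u down to 0, integrate dv up.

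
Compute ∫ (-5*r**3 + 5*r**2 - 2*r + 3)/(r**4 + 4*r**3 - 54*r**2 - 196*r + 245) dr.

Factor the denominator: (r - 7)*(r - 1)*(r + 5)*(r + 7).
Partial-fraction decomposition: -1977/(224*(r + 7)) + 763/(144*(r + 5)) - 1/(288*(r - 1)) - 1481/(1008*(r - 7)).
Integrate each term: A/(r−a) contributes A·log|r−a|.

-1481*log(r - 7)/1008 - log(r - 1)/288 + 763*log(r + 5)/144 - 1977*log(r + 7)/224 + C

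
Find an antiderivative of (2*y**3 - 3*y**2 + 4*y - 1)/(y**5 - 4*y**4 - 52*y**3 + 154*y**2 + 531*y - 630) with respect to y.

283*log(y - 7)/780 - 97*log(y - 5)/352 + log(y - 1)/336 + 47*log(y + 3)/480 - 565*log(y + 6)/3003 + C

Factor the denominator: (y - 7)*(y - 5)*(y - 1)*(y + 3)*(y + 6).
Partial-fraction decomposition: -565/(3003*(y + 6)) + 47/(480*(y + 3)) + 1/(336*(y - 1)) - 97/(352*(y - 5)) + 283/(780*(y - 7)).
Integrate each term: A/(y−a) contributes A·log|y−a|.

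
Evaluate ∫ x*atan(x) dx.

x**2*atan(x)/2 - x/2 + atan(x)/2 + C

Use integration by parts with u = arctan(x), dv = x dx.
Then du = 1/(x**2 + 1) dx.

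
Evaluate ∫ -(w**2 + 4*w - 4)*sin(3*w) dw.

w**2*cos(3*w)/3 - 2*w*sin(3*w)/9 + 4*w*cos(3*w)/3 - 4*sin(3*w)/9 - 38*cos(3*w)/27 + C

Use integration by parts with u = w**2 + 4*w - 4, dv = -sin(3*w) dw, so v = cos(3*w)/3.
Apply parts 2 times (tabular method): alternate signs, differentiate u down to 0, integrate dv up.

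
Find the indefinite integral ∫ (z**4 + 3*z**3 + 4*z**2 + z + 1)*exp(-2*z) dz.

Use integration by parts with u = z**4 + 3*z**3 + 4*z**2 + z + 1, dv = exp(-2*z) dz, so v = -exp(-2*z)/2.
Apply parts 4 times (tabular method): alternate signs, differentiate u down to 0, integrate dv up.

(-4*z**4 - 20*z**3 - 46*z**2 - 50*z - 29)*exp(-2*z)/8 + C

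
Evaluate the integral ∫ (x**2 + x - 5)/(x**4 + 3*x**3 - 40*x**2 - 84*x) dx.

5*log(x)/84 + 37*log(x - 6)/624 - 3*log(x + 2)/80 - 37*log(x + 7)/455 + C

Factor the denominator: x*(x - 6)*(x + 2)*(x + 7).
Partial-fraction decomposition: -37/(455*(x + 7)) - 3/(80*(x + 2)) + 37/(624*(x - 6)) + 5/(84*x).
Integrate each term: A/(x−a) contributes A·log|x−a|.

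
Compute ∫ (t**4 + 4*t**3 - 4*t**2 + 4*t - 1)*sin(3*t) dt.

Use integration by parts with u = t**4 + 4*t**3 - 4*t**2 + 4*t - 1, dv = sin(3*t) dt, so v = -cos(3*t)/3.
Apply parts 4 times (tabular method): alternate signs, differentiate u down to 0, integrate dv up.

-t**4*cos(3*t)/3 + 4*t**3*sin(3*t)/9 - 4*t**3*cos(3*t)/3 + 4*t**2*sin(3*t)/3 + 16*t**2*cos(3*t)/9 - 32*t*sin(3*t)/27 - 4*t*cos(3*t)/9 + 4*sin(3*t)/27 - 5*cos(3*t)/81 + C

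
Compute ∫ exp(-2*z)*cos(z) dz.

exp(-2*z)*sin(z)/5 - 2*exp(-2*z)*cos(z)/5 + C

Let I denote the integral. Integrate by parts with u = cos(z), dv = exp(-2*z) dz, so v = -exp(-2*z)/2: I = -exp(-2*z)*cos(z)/2 − (1/2)·∫ exp(-2*z)*sin(z) dz.
Apply parts again with u = sin(z), dv = exp(-2*z) dz: ∫ exp(-2*z)*sin(z) dz = -exp(-2*z)*sin(z)/2 + (1/2)·I. Substituting back brings back I: I = exp(-2*z)*sin(z)/4 - exp(-2*z)*cos(z)/2 − (1/4)·I.
Solving for I: (1 + 1/4)·I equals the remaining terms, so I = (4/5)·(exp(-2*z)*sin(z)/4 - exp(-2*z)*cos(z)/2).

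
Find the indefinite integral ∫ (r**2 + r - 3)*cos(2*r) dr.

r**2*sin(2*r)/2 + r*sin(2*r)/2 + r*cos(2*r)/2 - 7*sin(2*r)/4 + cos(2*r)/4 + C

Use integration by parts with u = r**2 + r - 3, dv = cos(2*r) dr, so v = sin(2*r)/2.
Apply parts 2 times (tabular method): alternate signs, differentiate u down to 0, integrate dv up.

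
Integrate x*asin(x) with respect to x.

x**2*asin(x)/2 + x*sqrt(-x**2 + 1)/4 - asin(x)/4 + C

Use integration by parts with u = arcsin(x), dv = x dx.
Then du = 1/sqrt(-x**2 + 1) dx.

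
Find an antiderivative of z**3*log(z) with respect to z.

Use integration by parts with u = log(z), dv = z**3 dz.
Then du = 1/z dz and v = z**4/4.

z**4*log(z)/4 - z**4/16 + C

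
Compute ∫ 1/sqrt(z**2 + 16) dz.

Substitute z = 4·tan(θ), so dz = 4·sec(θ)^2 dθ and the radical becomes sqrt(z**2 + 16) = 4·sec(θ) by the Pythagorean identity.
Integrate the resulting trig expression in θ, then back-substitute tan(θ) = z/4, sec(θ) = sqrt(z**2 + 16)/4 (absorbing any constant into C).

log(z + sqrt(z**2 + 16)) + C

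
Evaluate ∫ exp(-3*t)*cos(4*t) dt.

Let I denote the integral. Integrate by parts with u = cos(4*t), dv = exp(-3*t) dt, so v = -exp(-3*t)/3: I = -exp(-3*t)*cos(4*t)/3 − (4/3)·∫ exp(-3*t)*sin(4*t) dt.
Apply parts again with u = sin(4*t), dv = exp(-3*t) dt: ∫ exp(-3*t)*sin(4*t) dt = -exp(-3*t)*sin(4*t)/3 + (4/3)·I. Substituting back brings back I: I = 4*exp(-3*t)*sin(4*t)/9 - exp(-3*t)*cos(4*t)/3 − (16/9)·I.
Solving for I: (1 + 16/9)·I equals the remaining terms, so I = (9/25)·(4*exp(-3*t)*sin(4*t)/9 - exp(-3*t)*cos(4*t)/3).

4*exp(-3*t)*sin(4*t)/25 - 3*exp(-3*t)*cos(4*t)/25 + C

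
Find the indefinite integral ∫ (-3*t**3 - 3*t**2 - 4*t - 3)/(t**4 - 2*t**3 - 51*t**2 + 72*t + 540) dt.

-29*log(t - 6)/4 + 43*log(t - 5)/8 + 7*log(t + 3)/24 - 17*log(t + 6)/12 + C

Factor the denominator: (t - 6)*(t - 5)*(t + 3)*(t + 6).
Partial-fraction decomposition: -17/(12*(t + 6)) + 7/(24*(t + 3)) + 43/(8*(t - 5)) - 29/(4*(t - 6)).
Integrate each term: A/(t−a) contributes A·log|t−a|.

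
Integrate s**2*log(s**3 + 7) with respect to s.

Let u = s**3 + 7, so du = (3*s**2) ds.
The integral becomes (1/3)·∫ log(u) du; integrate by parts with u′=log(u), dv′=du.

s**3*log(s**3 + 7)/3 - s**3/3 + 7*log(s**3 + 7)/3 + C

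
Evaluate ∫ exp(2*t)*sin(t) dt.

2*exp(2*t)*sin(t)/5 - exp(2*t)*cos(t)/5 + C

Let I denote the integral. Integrate by parts with u = sin(t), dv = exp(2*t) dt, so v = exp(2*t)/2: I = exp(2*t)*sin(t)/2 − (1/2)·∫ exp(2*t)*cos(t) dt.
Apply parts again with u = cos(t), dv = exp(2*t) dt: ∫ exp(2*t)*cos(t) dt = exp(2*t)*cos(t)/2 + (1/2)·I. Substituting back brings back I: I = exp(2*t)*sin(t)/2 - exp(2*t)*cos(t)/4 − (1/4)·I.
Solving for I: (1 + 1/4)·I equals the remaining terms, so I = (4/5)·(exp(2*t)*sin(t)/2 - exp(2*t)*cos(t)/4).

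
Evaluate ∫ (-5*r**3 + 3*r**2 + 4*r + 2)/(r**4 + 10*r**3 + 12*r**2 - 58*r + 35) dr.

-37*log(r - 1)/288 + 341*log(r + 5)/36 - 459*log(r + 7)/32 - 1/(12*r - 12) + C

Factor the denominator: (r - 1)**2*(r + 5)*(r + 7).
Partial-fraction decomposition: -459/(32*(r + 7)) + 341/(36*(r + 5)) - 37/(288*(r - 1)) + 1/(12*(r - 1)**2).
Integrate each term; A/(r−a) gives A·log|r−a|; A/(r−a)² gives −A/(r−a).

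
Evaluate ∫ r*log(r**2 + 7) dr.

Let u = r**2 + 7, so du = (2*r) dr.
The integral becomes (1/2)·∫ log(u) du; integrate by parts with u′=log(u), dv′=du.

r**2*log(r**2 + 7)/2 - r**2/2 + 7*log(r**2 + 7)/2 + C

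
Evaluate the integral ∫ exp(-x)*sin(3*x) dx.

Let I denote the integral. Integrate by parts with u = sin(3*x), dv = exp(-x) dx, so v = -exp(-x): I = -exp(-x)*sin(3*x) + 3·∫ exp(-x)*cos(3*x) dx.
Apply parts again with u = cos(3*x), dv = exp(-x) dx: ∫ exp(-x)*cos(3*x) dx = -exp(-x)*cos(3*x) − 3·I. Substituting back brings back I: I = -exp(-x)*sin(3*x) - 3*exp(-x)*cos(3*x) − 9·I.
Solving for I: (1 + 9)·I equals the remaining terms, so I = (1/10)·(-exp(-x)*sin(3*x) - 3*exp(-x)*cos(3*x)).

-exp(-x)*sin(3*x)/10 - 3*exp(-x)*cos(3*x)/10 + C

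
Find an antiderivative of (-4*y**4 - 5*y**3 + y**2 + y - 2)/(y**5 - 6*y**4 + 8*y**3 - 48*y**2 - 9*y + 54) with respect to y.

-6224*log(y - 6)/1575 + 9*log(y - 1)/100 - log(y + 1)/140 - 59*log(y**2 + 9)/900 - 404*atan(y/3)/225 + C

Factor the denominator: (y - 6)*(y - 1)*(y + 1)*(y**2 + 9).
Partial-fraction decomposition: -(59*y + 2424)/(450*(y**2 + 9)) - 1/(140*(y + 1)) + 9/(100*(y - 1)) - 6224/(1575*(y - 6)).
Integrate each term; A/(y−a) gives A·log|y−a|; the (By+D)/(y²+p²) term gives a log and an atan.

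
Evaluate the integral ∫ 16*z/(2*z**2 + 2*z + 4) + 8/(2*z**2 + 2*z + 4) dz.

Let u = 2*z**2 + 2*z + 4, so du = (4*z + 2) dz.
Rewriting, the integral becomes 4·∫ 1/u du = 4·log(u).
Substituting back, u = 2*z**2 + 2*z + 4.

4*log(2*z**2 + 2*z + 4) + C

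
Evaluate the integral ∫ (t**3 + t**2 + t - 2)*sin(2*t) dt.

Use integration by parts with u = t**3 + t**2 + t - 2, dv = sin(2*t) dt, so v = -cos(2*t)/2.
Apply parts 3 times (tabular method): alternate signs, differentiate u down to 0, integrate dv up.

-t**3*cos(2*t)/2 + 3*t**2*sin(2*t)/4 - t**2*cos(2*t)/2 + t*sin(2*t)/2 + t*cos(2*t)/4 - sin(2*t)/8 + 5*cos(2*t)/4 + C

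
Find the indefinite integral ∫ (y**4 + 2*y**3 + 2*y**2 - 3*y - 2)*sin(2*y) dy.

-y**4*cos(2*y)/2 + y**3*sin(2*y) - y**3*cos(2*y) + 3*y**2*sin(2*y)/2 + y**2*cos(2*y)/2 - y*sin(2*y)/2 + 3*y*cos(2*y) - 3*sin(2*y)/2 + 3*cos(2*y)/4 + C

Use integration by parts with u = y**4 + 2*y**3 + 2*y**2 - 3*y - 2, dv = sin(2*y) dy, so v = -cos(2*y)/2.
Apply parts 4 times (tabular method): alternate signs, differentiate u down to 0, integrate dv up.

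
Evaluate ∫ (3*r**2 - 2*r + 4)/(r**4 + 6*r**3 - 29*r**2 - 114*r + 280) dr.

Factor the denominator: (r - 4)*(r - 2)*(r + 5)*(r + 7).
Partial-fraction decomposition: -5/(6*(r + 7)) + 89/(126*(r + 5)) - 2/(21*(r - 2)) + 2/(9*(r - 4)).
Integrate each term: A/(r−a) contributes A·log|r−a|.

2*log(r - 4)/9 - 2*log(r - 2)/21 + 89*log(r + 5)/126 - 5*log(r + 7)/6 + C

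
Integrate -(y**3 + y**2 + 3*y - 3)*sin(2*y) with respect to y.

Use integration by parts with u = y**3 + y**2 + 3*y - 3, dv = -sin(2*y) dy, so v = cos(2*y)/2.
Apply parts 3 times (tabular method): alternate signs, differentiate u down to 0, integrate dv up.

y**3*cos(2*y)/2 - 3*y**2*sin(2*y)/4 + y**2*cos(2*y)/2 - y*sin(2*y)/2 + 3*y*cos(2*y)/4 - 3*sin(2*y)/8 - 7*cos(2*y)/4 + C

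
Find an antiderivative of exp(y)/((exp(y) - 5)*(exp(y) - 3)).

Let u = e^y, du = e^y dy.
The integral becomes ∫ du/((u-3)(u-5)); decompose into partial fractions.

log(exp(y) - 5)/2 - log(exp(y) - 3)/2 + C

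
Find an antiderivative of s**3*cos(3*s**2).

Let u = s², du = 2s ds; rewrite as (1/2)∫ u^1·cos(3u) du.
Now integrate by parts 1 time.

s**2*sin(3*s**2)/6 + cos(3*s**2)/18 + C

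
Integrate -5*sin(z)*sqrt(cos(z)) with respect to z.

Let u = cos(z), so du = (-sin(z)) dz.
Rewriting, the integral becomes 5·∫ √u du = 5·(2/3)u^(3/2).
Substituting back, u = cos(z).

10*cos(z)**(3/2)/3 + C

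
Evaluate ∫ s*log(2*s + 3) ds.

Use integration by parts with u = log(2*s + 3), dv = s ds.
Then du = 2/(2*s + 3) ds and v = s**2/2.

s**2*log(2*s + 3)/2 - s**2/4 + 3*s/4 - 9*log(2*s + 3)/8 + C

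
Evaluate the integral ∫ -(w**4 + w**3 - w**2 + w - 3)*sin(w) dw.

Use integration by parts with u = w**4 + w**3 - w**2 + w - 3, dv = -sin(w) dw, so v = cos(w).
Apply parts 4 times (tabular method): alternate signs, differentiate u down to 0, integrate dv up.

w**4*cos(w) - 4*w**3*sin(w) + w**3*cos(w) - 3*w**2*sin(w) - 13*w**2*cos(w) + 26*w*sin(w) - 5*w*cos(w) + 5*sin(w) + 23*cos(w) + C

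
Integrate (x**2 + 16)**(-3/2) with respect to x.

x/(16*sqrt(x**2 + 16)) + C

Substitute x = 4·tan(θ), so dx = 4·sec(θ)^2 dθ and the radical becomes sqrt(x**2 + 16) = 4·sec(θ) by the Pythagorean identity.
Integrate the resulting trig expression in θ, then back-substitute tan(θ) = x/4, sec(θ) = sqrt(x**2 + 16)/4 (absorbing any constant into C).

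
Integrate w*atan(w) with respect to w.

Use integration by parts with u = arctan(w), dv = w dw.
Then du = 1/(w**2 + 1) dw.

w**2*atan(w)/2 - w/2 + atan(w)/2 + C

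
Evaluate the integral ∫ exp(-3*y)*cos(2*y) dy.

2*exp(-3*y)*sin(2*y)/13 - 3*exp(-3*y)*cos(2*y)/13 + C

Let I denote the integral. Integrate by parts with u = cos(2*y), dv = exp(-3*y) dy, so v = -exp(-3*y)/3: I = -exp(-3*y)*cos(2*y)/3 − (2/3)·∫ exp(-3*y)*sin(2*y) dy.
Apply parts again with u = sin(2*y), dv = exp(-3*y) dy: ∫ exp(-3*y)*sin(2*y) dy = -exp(-3*y)*sin(2*y)/3 + (2/3)·I. Substituting back brings back I: I = 2*exp(-3*y)*sin(2*y)/9 - exp(-3*y)*cos(2*y)/3 − (4/9)·I.
Solving for I: (1 + 4/9)·I equals the remaining terms, so I = (9/13)·(2*exp(-3*y)*sin(2*y)/9 - exp(-3*y)*cos(2*y)/3).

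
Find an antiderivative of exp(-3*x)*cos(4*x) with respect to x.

Let I denote the integral. Integrate by parts with u = cos(4*x), dv = exp(-3*x) dx, so v = -exp(-3*x)/3: I = -exp(-3*x)*cos(4*x)/3 − (4/3)·∫ exp(-3*x)*sin(4*x) dx.
Apply parts again with u = sin(4*x), dv = exp(-3*x) dx: ∫ exp(-3*x)*sin(4*x) dx = -exp(-3*x)*sin(4*x)/3 + (4/3)·I. Substituting back brings back I: I = 4*exp(-3*x)*sin(4*x)/9 - exp(-3*x)*cos(4*x)/3 − (16/9)·I.
Solving for I: (1 + 16/9)·I equals the remaining terms, so I = (9/25)·(4*exp(-3*x)*sin(4*x)/9 - exp(-3*x)*cos(4*x)/3).

4*exp(-3*x)*sin(4*x)/25 - 3*exp(-3*x)*cos(4*x)/25 + C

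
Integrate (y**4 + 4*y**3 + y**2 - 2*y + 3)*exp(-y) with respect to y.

Use integration by parts with u = y**4 + 4*y**3 + y**2 - 2*y + 3, dv = exp(-y) dy, so v = -exp(-y).
Apply parts 4 times (tabular method): alternate signs, differentiate u down to 0, integrate dv up.

(-y**4 - 8*y**3 - 25*y**2 - 48*y - 51)*exp(-y) + C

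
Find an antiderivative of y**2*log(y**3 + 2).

Let u = y**3 + 2, so du = (3*y**2) dy.
The integral becomes (1/3)·∫ log(u) du; integrate by parts with u′=log(u), dv′=du.

y**3*log(y**3 + 2)/3 - y**3/3 + 2*log(y**3 + 2)/3 + C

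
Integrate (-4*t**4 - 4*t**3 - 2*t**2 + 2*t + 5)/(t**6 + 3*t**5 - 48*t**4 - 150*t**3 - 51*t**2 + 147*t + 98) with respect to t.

-3685*log(t - 7)/16128 + log(t - 1)/192 + 227*log(t + 1)/2304 - 13*log(t + 2)/45 + 8339*log(t + 7)/20160 - 1/(96*t + 96) + C

Factor the denominator: (t - 7)*(t - 1)*(t + 1)**2*(t + 2)*(t + 7).
Partial-fraction decomposition: 8339/(20160*(t + 7)) - 13/(45*(t + 2)) + 227/(2304*(t + 1)) + 1/(96*(t + 1)**2) + 1/(192*(t - 1)) - 3685/(16128*(t - 7)).
Integrate each term; A/(t−a) gives A·log|t−a|; A/(t−a)² gives −A/(t−a).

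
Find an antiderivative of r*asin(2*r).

r**2*asin(2*r)/2 + r*sqrt(-4*r**2 + 1)/8 - asin(2*r)/16 + C

Use integration by parts with u = arcsin(2*r), dv = r dr.
Then du = 2/sqrt(-4*r**2 + 1) dr.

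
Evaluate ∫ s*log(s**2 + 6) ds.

s**2*log(s**2 + 6)/2 - s**2/2 + 3*log(s**2 + 6) + C

Let u = s**2 + 6, so du = (2*s) ds.
The integral becomes (1/2)·∫ log(u) du; integrate by parts with u′=log(u), dv′=du.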